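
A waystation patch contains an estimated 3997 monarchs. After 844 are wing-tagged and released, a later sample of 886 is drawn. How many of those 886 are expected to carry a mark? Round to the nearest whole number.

expected recaptures ≈ 187

Expected recaptures E[R] = M·C / N.
E[R] = 844 × 886 / 3997 = 747784 / 3997 ≈ 187.1 → 187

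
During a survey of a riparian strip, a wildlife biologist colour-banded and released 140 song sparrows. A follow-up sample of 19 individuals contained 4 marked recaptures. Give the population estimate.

If marked individuals mix randomly, R/C ≈ M/N, giving N ≈ M·C/R.
N = (140 × 19) / 4 = 2660 / 4 = 665

N = 665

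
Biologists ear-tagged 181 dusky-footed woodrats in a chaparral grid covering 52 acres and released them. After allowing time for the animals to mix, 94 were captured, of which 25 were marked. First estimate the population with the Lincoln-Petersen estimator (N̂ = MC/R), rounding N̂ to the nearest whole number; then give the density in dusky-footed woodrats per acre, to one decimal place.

density ≈ 13.1 dusky-footed woodrats per acre

N̂ = 181·94/25 = 17014/25 ≈ 680.6 → 681
Density = N̂ / area = 681 / 52 ≈ 13.10 → 13.1 per acre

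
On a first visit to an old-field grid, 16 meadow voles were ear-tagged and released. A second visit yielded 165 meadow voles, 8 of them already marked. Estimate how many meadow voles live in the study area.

N = 330

Lincoln-Petersen assumes M/N = R/C, so N = M·C / R.
N = (16 × 165) / 8 = 2640 / 8 = 330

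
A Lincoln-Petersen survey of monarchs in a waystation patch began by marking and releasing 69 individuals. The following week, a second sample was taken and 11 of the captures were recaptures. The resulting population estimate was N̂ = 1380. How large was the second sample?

From N = M·C/R: C = N·R / M = 1380·11 / 69 = 15180 / 69 = 220.

C = 220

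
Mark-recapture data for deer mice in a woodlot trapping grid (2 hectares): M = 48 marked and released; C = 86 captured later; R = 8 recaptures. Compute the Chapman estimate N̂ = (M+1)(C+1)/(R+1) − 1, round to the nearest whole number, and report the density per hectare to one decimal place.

N̂ = 49·87/9 − 1 = 4263/9 − 1 ≈ 472.7 → 473
Density = N̂ / area = 473 / 2 ≈ 236.50 → 236.5 per hectare

density ≈ 236.5 deer mice per hectare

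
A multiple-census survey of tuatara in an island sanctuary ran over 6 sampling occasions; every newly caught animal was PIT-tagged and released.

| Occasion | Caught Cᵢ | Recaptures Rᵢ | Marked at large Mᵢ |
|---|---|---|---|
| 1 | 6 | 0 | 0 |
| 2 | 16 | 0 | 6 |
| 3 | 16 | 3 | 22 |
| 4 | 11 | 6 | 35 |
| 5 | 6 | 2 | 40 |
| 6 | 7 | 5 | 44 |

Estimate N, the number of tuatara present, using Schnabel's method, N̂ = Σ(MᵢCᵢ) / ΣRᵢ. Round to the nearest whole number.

Σ MᵢCᵢ = 0·6 + 6·16 + 22·16 + 35·11 + 40·6 + 44·7 = 0 + 96 + 352 + 385 + 240 + 308 = 1381
Σ Rᵢ = 0 + 0 + 3 + 6 + 2 + 5 = 16
N̂ = 1381 / 16 ≈ 86.3 → 86

N ≈ 86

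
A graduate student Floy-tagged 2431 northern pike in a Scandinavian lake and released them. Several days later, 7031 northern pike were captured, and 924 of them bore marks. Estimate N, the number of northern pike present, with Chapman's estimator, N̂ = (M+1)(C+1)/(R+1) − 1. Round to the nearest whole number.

N̂ = (2431+1)(7031+1)/(924+1) − 1 = 2432·7032/925 − 1
= 17101824/925 − 1 ≈ 18488.46 − 1 ≈ 18487.46 → 18487

N ≈ 18,487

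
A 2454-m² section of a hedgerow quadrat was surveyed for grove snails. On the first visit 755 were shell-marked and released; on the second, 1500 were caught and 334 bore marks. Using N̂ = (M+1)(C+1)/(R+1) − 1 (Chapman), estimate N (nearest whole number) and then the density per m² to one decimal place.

N̂ = 756·1501/335 − 1 = 1134756/335 − 1 ≈ 3386.3 → 3386
Density = N̂ / area = 3386 / 2454 ≈ 1.38 → 1.4 per m²

density ≈ 1.4 grove snails per m²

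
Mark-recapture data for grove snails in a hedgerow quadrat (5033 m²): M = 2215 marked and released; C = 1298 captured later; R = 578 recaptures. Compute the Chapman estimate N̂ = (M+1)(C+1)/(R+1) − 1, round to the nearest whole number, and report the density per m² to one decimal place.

density ≈ 1.0 grove snails per m²

N̂ = 2216·1299/579 − 1 = 2878584/579 − 1 ≈ 4970.6 → 4971
Density = N̂ / area = 4971 / 5033 ≈ 0.99 → 1.0 per m²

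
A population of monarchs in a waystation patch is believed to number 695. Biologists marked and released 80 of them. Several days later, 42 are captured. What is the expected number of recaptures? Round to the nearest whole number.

expected recaptures ≈ 5

The marked fraction of the population is 80/695, so in a sample of 42 expect C·(M/N) marked.
E[R] = 80 × 42 / 695 = 3360 / 695 ≈ 4.8 → 5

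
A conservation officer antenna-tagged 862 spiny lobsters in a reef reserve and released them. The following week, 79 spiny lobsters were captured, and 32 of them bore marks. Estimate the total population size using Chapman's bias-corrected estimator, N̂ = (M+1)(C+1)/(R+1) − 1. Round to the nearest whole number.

N ≈ 2091

N̂ = (862+1)(79+1)/(32+1) − 1 = 863·80/33 − 1
= 69040/33 − 1 ≈ 2092.1 − 1 ≈ 2091.1 → 2091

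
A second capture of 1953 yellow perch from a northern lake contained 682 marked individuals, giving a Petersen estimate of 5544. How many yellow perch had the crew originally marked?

M = 1936

From N = M·C/R: M = N·R / C = 5544·682 / 1953 = 3781008 / 1953 = 1936.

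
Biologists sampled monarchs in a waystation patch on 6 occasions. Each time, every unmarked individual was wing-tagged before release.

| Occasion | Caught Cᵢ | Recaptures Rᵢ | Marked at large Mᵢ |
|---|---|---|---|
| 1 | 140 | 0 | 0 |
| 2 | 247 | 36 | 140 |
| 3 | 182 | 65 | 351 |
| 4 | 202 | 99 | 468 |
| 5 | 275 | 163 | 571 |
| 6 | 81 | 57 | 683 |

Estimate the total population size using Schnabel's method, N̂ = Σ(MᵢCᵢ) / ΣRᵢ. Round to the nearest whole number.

N ≈ 965

Σ MᵢCᵢ = 0·140 + 140·247 + 351·182 + 468·202 + 571·275 + 683·81 = 0 + 34580 + 63882 + 94536 + 157025 + 55323 = 405346
Σ Rᵢ = 0 + 36 + 65 + 99 + 163 + 57 = 420
N̂ = 405346 / 420 ≈ 965.1 → 965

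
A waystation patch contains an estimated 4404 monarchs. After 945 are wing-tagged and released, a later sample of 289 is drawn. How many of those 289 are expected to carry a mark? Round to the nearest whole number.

expected recaptures ≈ 62

The marked fraction of the population is 945/4404, so in a sample of 289 expect C·(M/N) marked.
E[R] = 945 × 289 / 4404 = 273105 / 4404 ≈ 62.0 → 62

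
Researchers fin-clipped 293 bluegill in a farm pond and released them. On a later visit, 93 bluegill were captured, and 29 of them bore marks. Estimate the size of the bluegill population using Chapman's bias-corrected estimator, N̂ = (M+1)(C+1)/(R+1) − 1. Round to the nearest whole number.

N ≈ 920

N̂ = (293+1)(93+1)/(29+1) − 1 = 294·94/30 − 1
= 27636/30 − 1 ≈ 921.2 − 1 ≈ 920.2 → 920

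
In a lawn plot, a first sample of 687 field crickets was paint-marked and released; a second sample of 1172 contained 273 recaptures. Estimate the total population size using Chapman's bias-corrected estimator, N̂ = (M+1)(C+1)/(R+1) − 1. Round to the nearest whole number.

N̂ = (687+1)(1172+1)/(273+1) − 1 = 688·1173/274 − 1
= 807024/274 − 1 ≈ 2945.3 − 1 ≈ 2944.3 → 2944

N ≈ 2944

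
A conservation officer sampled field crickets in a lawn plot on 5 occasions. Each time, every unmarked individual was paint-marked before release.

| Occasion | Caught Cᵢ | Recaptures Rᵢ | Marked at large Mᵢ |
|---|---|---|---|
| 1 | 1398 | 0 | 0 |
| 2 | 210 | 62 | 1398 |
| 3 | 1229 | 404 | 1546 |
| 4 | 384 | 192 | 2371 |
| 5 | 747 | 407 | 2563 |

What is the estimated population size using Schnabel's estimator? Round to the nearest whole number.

N ≈ 4712

Σ MᵢCᵢ = 0·1398 + 1398·210 + 1546·1229 + 2371·384 + 2563·747 = 0 + 293580 + 1900034 + 910464 + 1914561 = 5018639
Σ Rᵢ = 0 + 62 + 404 + 192 + 407 = 1065
N̂ = 5018639 / 1065 ≈ 4712.3 → 4712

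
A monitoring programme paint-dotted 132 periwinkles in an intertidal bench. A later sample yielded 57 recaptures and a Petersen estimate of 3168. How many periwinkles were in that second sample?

C = 1368

From N = M·C/R: C = N·R / M = 3168·57 / 132 = 180576 / 132 = 1368.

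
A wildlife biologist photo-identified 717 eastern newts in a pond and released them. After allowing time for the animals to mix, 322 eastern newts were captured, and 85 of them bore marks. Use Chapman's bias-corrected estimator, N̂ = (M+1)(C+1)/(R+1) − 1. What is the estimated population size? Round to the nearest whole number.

N ≈ 2696

N̂ = (717+1)(322+1)/(85+1) − 1 = 718·323/86 − 1
= 231914/86 − 1 ≈ 2696.7 − 1 ≈ 2695.7 → 2696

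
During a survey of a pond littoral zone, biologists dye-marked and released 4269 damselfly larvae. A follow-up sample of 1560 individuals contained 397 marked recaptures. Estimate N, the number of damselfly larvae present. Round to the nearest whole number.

N = (4269 × 1560) / 397 = 6659640 / 397 ≈ 16774.9 → 16775

N ≈ 16,775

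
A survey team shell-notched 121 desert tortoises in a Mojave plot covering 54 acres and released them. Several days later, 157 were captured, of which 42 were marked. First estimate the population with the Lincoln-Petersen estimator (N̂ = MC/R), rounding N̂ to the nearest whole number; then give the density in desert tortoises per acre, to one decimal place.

N̂ = 121·157/42 = 18997/42 ≈ 452.3 → 452
Density = N̂ / area = 452 / 54 ≈ 8.37 → 8.4 per acre

density ≈ 8.4 desert tortoises per acre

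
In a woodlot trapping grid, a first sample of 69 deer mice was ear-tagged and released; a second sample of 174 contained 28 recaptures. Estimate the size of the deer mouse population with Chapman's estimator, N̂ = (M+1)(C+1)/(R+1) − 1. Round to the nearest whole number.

N̂ = (69+1)(174+1)/(28+1) − 1 = 70·175/29 − 1
= 12250/29 − 1 ≈ 422.4 − 1 ≈ 421.4 → 421

N ≈ 421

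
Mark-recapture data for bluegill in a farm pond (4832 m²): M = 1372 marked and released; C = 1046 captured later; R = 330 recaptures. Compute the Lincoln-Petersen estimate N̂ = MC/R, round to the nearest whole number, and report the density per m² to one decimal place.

N̂ = 1372·1046/330 = 1435112/330 ≈ 4348.8 → 4349
Density = N̂ / area = 4349 / 4832 ≈ 0.90 → 0.9 per m²

density ≈ 0.9 bluegill per m²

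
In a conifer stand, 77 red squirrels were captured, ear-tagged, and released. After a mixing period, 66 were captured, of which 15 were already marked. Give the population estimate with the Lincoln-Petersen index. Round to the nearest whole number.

N ≈ 339

The marked fraction in the recapture sample should equal the marked fraction in the population: 15/66 = 77/N.
N = (77 × 66) / 15 = 5082 / 15 ≈ 338.8 → 339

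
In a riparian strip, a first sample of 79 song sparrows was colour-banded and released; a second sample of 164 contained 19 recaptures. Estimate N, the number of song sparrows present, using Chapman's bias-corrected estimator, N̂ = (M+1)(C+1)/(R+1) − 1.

N̂ = (79+1)(164+1)/(19+1) − 1 = 80·165/20 − 1
= 13200/20 − 1 = 660 − 1 = 659

N = 659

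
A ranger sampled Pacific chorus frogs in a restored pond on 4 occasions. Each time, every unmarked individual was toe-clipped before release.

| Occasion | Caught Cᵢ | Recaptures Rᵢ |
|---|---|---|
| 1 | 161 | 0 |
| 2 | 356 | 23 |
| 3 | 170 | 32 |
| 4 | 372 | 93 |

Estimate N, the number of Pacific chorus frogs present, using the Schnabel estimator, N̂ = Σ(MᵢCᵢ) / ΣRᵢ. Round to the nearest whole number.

N ≈ 2543

Marked at large before each occasion: Mᵢ = Σⱼ<ᵢ (Cⱼ − Rⱼ) → M1=0, M2=161, M3=494, M4=632
Σ MᵢCᵢ = 0·161 + 161·356 + 494·170 + 632·372 = 0 + 57316 + 83980 + 235104 = 376400
Σ Rᵢ = 0 + 23 + 32 + 93 = 148
N̂ = 376400 / 148 ≈ 2543.2 → 2543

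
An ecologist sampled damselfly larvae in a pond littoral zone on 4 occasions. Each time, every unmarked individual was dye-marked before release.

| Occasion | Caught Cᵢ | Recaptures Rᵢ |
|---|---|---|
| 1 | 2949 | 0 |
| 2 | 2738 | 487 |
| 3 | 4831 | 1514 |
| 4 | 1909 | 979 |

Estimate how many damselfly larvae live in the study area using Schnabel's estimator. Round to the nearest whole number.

N ≈ 16,595

Marked at large before each occasion: Mᵢ = Σⱼ<ᵢ (Cⱼ − Rⱼ) → M1=0, M2=2949, M3=5200, M4=8517
Σ MᵢCᵢ = 0·2949 + 2949·2738 + 5200·4831 + 8517·1909 = 0 + 8074362 + 25121200 + 16258953 = 49454515
Σ Rᵢ = 0 + 487 + 1514 + 979 = 2980
N̂ = 49454515 / 2980 ≈ 16595.47 → 16595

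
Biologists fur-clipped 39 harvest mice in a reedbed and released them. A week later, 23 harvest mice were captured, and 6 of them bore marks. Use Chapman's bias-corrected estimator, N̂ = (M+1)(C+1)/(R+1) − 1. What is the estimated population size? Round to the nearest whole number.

N ≈ 136

N̂ = (39+1)(23+1)/(6+1) − 1 = 40·24/7 − 1
= 960/7 − 1 ≈ 137.1 − 1 ≈ 136.1 → 136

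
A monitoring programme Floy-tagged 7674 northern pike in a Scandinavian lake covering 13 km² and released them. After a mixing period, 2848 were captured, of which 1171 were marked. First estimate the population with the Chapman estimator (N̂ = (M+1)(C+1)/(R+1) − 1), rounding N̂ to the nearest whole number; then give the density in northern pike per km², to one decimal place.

density ≈ 1435.1 northern pike per km²

N̂ = 7675·2849/1172 − 1 = 21866075/1172 − 1 ≈ 18656.1 → 18656
Density = N̂ / area = 18656 / 13 ≈ 1435.08 → 1435.1 per km²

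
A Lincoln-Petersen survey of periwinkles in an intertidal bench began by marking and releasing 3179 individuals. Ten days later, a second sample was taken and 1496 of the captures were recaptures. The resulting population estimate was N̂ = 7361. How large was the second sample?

From N = M·C/R: C = N·R / M = 7361·1496 / 3179 = 11012056 / 3179 = 3464.

C = 3464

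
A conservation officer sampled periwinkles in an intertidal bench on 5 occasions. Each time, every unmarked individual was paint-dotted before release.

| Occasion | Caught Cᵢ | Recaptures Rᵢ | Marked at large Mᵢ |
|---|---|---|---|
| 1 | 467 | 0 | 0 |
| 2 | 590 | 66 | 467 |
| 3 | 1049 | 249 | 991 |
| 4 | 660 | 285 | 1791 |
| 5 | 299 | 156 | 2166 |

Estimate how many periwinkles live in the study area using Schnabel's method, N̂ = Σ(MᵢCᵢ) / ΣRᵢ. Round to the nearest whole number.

Σ MᵢCᵢ = 0·467 + 467·590 + 991·1049 + 1791·660 + 2166·299 = 0 + 275530 + 1039559 + 1182060 + 647634 = 3144783
Σ Rᵢ = 0 + 66 + 249 + 285 + 156 = 756
N̂ = 3144783 / 756 ≈ 4159.8 → 4160

N ≈ 4160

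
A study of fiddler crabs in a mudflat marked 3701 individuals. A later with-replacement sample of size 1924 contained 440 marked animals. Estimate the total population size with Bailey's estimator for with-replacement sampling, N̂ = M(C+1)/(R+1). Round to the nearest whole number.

N ≈ 16,155

N̂ = 3701·(1924+1)/(440+1) = 3701·1925/441 = 7124425/441 ≈ 16155.2 → 16155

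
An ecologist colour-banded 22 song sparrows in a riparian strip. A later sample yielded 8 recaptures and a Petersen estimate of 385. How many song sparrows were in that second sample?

C = 140

From N = M·C/R: C = N·R / M = 385·8 / 22 = 3080 / 22 = 140.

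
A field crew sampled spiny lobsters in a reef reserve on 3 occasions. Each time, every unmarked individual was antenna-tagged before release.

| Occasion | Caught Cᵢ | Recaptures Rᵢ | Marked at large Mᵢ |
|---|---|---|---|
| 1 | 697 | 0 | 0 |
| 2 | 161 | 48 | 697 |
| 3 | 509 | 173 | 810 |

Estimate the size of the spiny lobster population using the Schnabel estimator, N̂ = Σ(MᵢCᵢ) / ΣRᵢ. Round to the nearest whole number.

N ≈ 2373

Σ MᵢCᵢ = 0·697 + 697·161 + 810·509 = 0 + 112217 + 412290 = 524507
Σ Rᵢ = 0 + 48 + 173 = 221
N̂ = 524507 / 221 ≈ 2373.3 → 2373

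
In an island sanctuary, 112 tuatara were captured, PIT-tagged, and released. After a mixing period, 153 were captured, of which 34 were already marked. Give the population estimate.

Lincoln-Petersen assumes M/N = R/C, so N = M·C / R.
N = (112 × 153) / 34 = 17136 / 34 = 504

N = 504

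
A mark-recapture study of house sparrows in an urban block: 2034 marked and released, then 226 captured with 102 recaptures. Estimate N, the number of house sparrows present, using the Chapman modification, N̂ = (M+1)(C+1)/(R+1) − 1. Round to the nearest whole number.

N ≈ 4484

N̂ = (2034+1)(226+1)/(102+1) − 1 = 2035·227/103 − 1
= 461945/103 − 1 ≈ 4484.9 − 1 ≈ 4483.9 → 4484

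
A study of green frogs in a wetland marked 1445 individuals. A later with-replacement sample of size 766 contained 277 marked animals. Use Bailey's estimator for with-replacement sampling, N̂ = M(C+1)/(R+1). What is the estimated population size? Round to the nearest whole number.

N ≈ 3987

N̂ = 1445·(766+1)/(277+1) = 1445·767/278 = 1108315/278 ≈ 3986.7 → 3987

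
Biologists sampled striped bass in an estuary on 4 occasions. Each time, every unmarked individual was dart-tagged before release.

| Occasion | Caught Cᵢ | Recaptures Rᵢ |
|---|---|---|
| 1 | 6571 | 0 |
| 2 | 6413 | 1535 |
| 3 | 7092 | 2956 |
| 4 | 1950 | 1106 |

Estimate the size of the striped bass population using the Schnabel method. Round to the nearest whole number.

Marked at large before each occasion: Mᵢ = Σⱼ<ᵢ (Cⱼ − Rⱼ) → M1=0, M2=6571, M3=11449, M4=15585
Σ MᵢCᵢ = 0·6571 + 6571·6413 + 11449·7092 + 15585·1950 = 0 + 42139823 + 81196308 + 30390750 = 153726881
Σ Rᵢ = 0 + 1535 + 2956 + 1106 = 5597
N̂ = 153726881 / 5597 ≈ 27465.9 → 27466

N ≈ 27,466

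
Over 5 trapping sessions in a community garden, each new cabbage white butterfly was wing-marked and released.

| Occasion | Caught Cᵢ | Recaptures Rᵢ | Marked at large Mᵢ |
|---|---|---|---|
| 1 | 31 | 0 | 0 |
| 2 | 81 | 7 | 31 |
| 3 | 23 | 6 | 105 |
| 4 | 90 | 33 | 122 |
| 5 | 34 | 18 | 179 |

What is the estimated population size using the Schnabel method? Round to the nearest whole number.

N ≈ 344

Σ MᵢCᵢ = 0·31 + 31·81 + 105·23 + 122·90 + 179·34 = 0 + 2511 + 2415 + 10980 + 6086 = 21992
Σ Rᵢ = 0 + 7 + 6 + 33 + 18 = 64
N̂ = 21992 / 64 ≈ 343.6 → 344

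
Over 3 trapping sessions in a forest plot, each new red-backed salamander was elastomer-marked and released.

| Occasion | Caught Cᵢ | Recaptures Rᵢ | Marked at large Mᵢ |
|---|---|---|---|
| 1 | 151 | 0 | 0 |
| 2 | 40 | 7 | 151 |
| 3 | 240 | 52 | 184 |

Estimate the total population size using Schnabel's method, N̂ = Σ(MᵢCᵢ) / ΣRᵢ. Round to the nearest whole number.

Σ MᵢCᵢ = 0·151 + 151·40 + 184·240 = 0 + 6040 + 44160 = 50200
Σ Rᵢ = 0 + 7 + 52 = 59
N̂ = 50200 / 59 ≈ 850.8 → 851

N ≈ 851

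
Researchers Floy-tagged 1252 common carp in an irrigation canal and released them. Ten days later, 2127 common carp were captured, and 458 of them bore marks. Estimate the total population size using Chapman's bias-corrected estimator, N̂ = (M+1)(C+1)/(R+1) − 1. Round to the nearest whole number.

N ≈ 5808

N̂ = (1252+1)(2127+1)/(458+1) − 1 = 1253·2128/459 − 1
= 2666384/459 − 1 ≈ 5809.1 − 1 ≈ 5808.1 → 5808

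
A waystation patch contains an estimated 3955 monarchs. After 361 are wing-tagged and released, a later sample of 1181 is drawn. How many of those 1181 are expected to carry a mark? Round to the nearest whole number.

The marked fraction of the population is 361/3955, so in a sample of 1181 expect C·(M/N) marked.
E[R] = 361 × 1181 / 3955 = 426341 / 3955 ≈ 107.8 → 108

expected recaptures ≈ 108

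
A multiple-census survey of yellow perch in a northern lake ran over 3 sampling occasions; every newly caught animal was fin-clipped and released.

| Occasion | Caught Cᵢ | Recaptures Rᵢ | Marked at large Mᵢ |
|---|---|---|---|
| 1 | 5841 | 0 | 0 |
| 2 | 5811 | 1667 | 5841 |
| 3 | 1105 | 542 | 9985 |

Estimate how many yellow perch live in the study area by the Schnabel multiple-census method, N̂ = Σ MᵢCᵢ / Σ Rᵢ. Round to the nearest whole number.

N ≈ 20,360

Σ MᵢCᵢ = 0·5841 + 5841·5811 + 9985·1105 = 0 + 33942051 + 11033425 = 44975476
Σ Rᵢ = 0 + 1667 + 542 = 2209
N̂ = 44975476 / 2209 ≈ 20360.1 → 20360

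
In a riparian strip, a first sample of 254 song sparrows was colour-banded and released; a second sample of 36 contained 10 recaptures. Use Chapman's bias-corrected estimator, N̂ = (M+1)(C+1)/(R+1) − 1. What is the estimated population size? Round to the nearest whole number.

N ≈ 857

N̂ = (254+1)(36+1)/(10+1) − 1 = 255·37/11 − 1
= 9435/11 − 1 ≈ 857.7 − 1 ≈ 856.7 → 857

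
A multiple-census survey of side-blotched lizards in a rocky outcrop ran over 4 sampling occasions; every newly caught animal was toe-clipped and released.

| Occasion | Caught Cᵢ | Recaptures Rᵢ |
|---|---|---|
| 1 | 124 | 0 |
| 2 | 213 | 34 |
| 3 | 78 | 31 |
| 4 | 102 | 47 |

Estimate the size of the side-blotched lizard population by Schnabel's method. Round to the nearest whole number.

Marked at large before each occasion: Mᵢ = Σⱼ<ᵢ (Cⱼ − Rⱼ) → M1=0, M2=124, M3=303, M4=350
Σ MᵢCᵢ = 0·124 + 124·213 + 303·78 + 350·102 = 0 + 26412 + 23634 + 35700 = 85746
Σ Rᵢ = 0 + 34 + 31 + 47 = 112
N̂ = 85746 / 112 ≈ 765.6 → 766

N ≈ 766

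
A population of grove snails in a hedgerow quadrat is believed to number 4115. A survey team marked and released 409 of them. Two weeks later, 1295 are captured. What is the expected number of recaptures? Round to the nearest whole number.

Expected recaptures E[R] = M·C / N.
E[R] = 409 × 1295 / 4115 = 529655 / 4115 ≈ 128.7 → 129

expected recaptures ≈ 129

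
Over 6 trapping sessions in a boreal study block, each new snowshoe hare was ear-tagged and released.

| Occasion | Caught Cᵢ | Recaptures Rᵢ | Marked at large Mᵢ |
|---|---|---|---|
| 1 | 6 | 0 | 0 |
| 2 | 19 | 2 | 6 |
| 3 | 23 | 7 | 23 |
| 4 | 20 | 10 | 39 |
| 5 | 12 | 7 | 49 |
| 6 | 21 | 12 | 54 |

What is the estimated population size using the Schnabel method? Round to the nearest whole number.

N ≈ 83

Σ MᵢCᵢ = 0·6 + 6·19 + 23·23 + 39·20 + 49·12 + 54·21 = 0 + 114 + 529 + 780 + 588 + 1134 = 3145
Σ Rᵢ = 0 + 2 + 7 + 10 + 7 + 12 = 38
N̂ = 3145 / 38 ≈ 82.8 → 83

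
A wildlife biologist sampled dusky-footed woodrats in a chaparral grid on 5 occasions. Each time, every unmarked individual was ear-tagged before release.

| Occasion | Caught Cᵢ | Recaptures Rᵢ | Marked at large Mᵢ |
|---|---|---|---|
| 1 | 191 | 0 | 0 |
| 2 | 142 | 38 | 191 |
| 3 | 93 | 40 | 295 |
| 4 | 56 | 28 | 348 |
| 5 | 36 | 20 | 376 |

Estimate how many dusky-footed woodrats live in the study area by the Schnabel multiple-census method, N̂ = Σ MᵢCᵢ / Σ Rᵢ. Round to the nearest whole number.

N ≈ 695

Σ MᵢCᵢ = 0·191 + 191·142 + 295·93 + 348·56 + 376·36 = 0 + 27122 + 27435 + 19488 + 13536 = 87581
Σ Rᵢ = 0 + 38 + 40 + 28 + 20 = 126
N̂ = 87581 / 126 ≈ 695.1 → 695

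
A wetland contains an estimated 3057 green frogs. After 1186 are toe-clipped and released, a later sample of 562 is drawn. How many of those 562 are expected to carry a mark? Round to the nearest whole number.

The marked fraction of the population is 1186/3057, so in a sample of 562 expect C·(M/N) marked.
E[R] = 1186 × 562 / 3057 = 666532 / 3057 ≈ 218.0 → 218

expected recaptures ≈ 218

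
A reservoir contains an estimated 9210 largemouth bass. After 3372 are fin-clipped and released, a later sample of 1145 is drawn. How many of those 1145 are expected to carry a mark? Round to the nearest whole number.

Expected recaptures E[R] = M·C / N.
E[R] = 3372 × 1145 / 9210 = 3860940 / 9210 ≈ 419.2 → 419

expected recaptures ≈ 419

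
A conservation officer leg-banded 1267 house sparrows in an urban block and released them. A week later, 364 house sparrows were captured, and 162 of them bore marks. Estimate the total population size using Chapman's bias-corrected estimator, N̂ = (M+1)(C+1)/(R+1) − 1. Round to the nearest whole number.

N̂ = (1267+1)(364+1)/(162+1) − 1 = 1268·365/163 − 1
= 462820/163 − 1 ≈ 2839.4 − 1 ≈ 2838.4 → 2838

N ≈ 2838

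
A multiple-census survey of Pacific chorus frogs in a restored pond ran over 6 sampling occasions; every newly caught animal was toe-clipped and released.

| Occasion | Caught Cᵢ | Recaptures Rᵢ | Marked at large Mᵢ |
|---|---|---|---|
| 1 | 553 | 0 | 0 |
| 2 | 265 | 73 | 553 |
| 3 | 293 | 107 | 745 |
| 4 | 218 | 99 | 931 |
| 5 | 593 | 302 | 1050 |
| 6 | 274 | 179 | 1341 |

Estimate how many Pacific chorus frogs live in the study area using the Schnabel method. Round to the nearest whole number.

Σ MᵢCᵢ = 0·553 + 553·265 + 745·293 + 931·218 + 1050·593 + 1341·274 = 0 + 146545 + 218285 + 202958 + 622650 + 367434 = 1557872
Σ Rᵢ = 0 + 73 + 107 + 99 + 302 + 179 = 760
N̂ = 1557872 / 760 ≈ 2049.8 → 2050

N ≈ 2050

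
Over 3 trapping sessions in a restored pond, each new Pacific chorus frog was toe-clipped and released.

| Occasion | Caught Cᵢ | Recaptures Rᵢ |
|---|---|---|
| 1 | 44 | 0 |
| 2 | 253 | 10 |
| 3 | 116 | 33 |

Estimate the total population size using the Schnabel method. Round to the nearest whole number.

N ≈ 1033

Marked at large before each occasion: Mᵢ = Σⱼ<ᵢ (Cⱼ − Rⱼ) → M1=0, M2=44, M3=287
Σ MᵢCᵢ = 0·44 + 44·253 + 287·116 = 0 + 11132 + 33292 = 44424
Σ Rᵢ = 0 + 10 + 33 = 43
N̂ = 44424 / 43 ≈ 1033.1 → 1033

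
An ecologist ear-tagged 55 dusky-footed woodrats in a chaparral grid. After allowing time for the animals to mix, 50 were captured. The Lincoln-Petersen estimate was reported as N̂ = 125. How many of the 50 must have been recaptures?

From N = M·C/R: R = M·C / N = 55·50 / 125 = 2750 / 125 = 22.

R = 22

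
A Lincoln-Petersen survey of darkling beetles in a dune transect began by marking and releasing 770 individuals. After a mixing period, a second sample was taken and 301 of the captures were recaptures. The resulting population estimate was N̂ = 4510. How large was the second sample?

C = 1763

From N = M·C/R: C = N·R / M = 4510·301 / 770 = 1357510 / 770 = 1763.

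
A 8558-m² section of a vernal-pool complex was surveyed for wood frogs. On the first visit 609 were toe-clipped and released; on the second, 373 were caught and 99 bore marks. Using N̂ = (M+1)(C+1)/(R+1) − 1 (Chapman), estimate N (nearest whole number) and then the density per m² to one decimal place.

density ≈ 0.3 wood frogs per m²

N̂ = 610·374/100 − 1 = 228140/100 − 1 ≈ 2280.4 → 2280
Density = N̂ / area = 2280 / 8558 ≈ 0.27 → 0.3 per m²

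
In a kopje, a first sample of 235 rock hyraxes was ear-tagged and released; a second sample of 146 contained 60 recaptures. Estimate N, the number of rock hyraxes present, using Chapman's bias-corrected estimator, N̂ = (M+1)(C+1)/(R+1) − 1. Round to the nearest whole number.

N̂ = (235+1)(146+1)/(60+1) − 1 = 236·147/61 − 1
= 34692/61 − 1 ≈ 568.7 − 1 ≈ 567.7 → 568

N ≈ 568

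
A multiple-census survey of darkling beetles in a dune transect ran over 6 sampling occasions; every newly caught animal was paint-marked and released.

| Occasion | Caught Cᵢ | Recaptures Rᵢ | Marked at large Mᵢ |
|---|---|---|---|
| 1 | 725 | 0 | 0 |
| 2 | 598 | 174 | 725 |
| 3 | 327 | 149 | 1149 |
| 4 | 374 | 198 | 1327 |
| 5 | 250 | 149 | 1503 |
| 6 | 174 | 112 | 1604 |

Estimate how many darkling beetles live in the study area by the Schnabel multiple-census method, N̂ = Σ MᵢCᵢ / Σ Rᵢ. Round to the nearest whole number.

Σ MᵢCᵢ = 0·725 + 725·598 + 1149·327 + 1327·374 + 1503·250 + 1604·174 = 0 + 433550 + 375723 + 496298 + 375750 + 279096 = 1960417
Σ Rᵢ = 0 + 174 + 149 + 198 + 149 + 112 = 782
N̂ = 1960417 / 782 ≈ 2506.9 → 2507

N ≈ 2507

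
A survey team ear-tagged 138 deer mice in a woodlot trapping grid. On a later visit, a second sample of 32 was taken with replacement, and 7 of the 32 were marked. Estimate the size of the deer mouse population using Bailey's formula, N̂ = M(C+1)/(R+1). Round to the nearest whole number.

N ≈ 569

N̂ = 138·(32+1)/(7+1) = 138·33/8 = 4554/8 ≈ 569.2 → 569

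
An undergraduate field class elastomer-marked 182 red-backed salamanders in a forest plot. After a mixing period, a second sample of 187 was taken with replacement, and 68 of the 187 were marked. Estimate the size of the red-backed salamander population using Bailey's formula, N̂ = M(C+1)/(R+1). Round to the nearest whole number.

N̂ = 182·(187+1)/(68+1) = 182·188/69 = 34216/69 ≈ 495.9 → 496

N ≈ 496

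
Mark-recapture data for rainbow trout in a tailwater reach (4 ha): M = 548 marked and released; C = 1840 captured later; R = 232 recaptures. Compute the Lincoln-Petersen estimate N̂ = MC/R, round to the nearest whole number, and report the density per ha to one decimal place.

density ≈ 1086.5 rainbow trout per ha

N̂ = 548·1840/232 = 1008320/232 ≈ 4346.2 → 4346
Density = N̂ / area = 4346 / 4 ≈ 1086.50 → 1086.5 per ha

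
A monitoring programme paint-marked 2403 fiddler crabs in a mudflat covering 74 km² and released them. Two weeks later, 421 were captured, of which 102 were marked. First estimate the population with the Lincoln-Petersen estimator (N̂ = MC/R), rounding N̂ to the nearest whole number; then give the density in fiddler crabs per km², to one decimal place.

N̂ = 2403·421/102 = 1011663/102 ≈ 9918.3 → 9918
Density = N̂ / area = 9918 / 74 ≈ 134.03 → 134.0 per km²

density ≈ 134.0 fiddler crabs per km²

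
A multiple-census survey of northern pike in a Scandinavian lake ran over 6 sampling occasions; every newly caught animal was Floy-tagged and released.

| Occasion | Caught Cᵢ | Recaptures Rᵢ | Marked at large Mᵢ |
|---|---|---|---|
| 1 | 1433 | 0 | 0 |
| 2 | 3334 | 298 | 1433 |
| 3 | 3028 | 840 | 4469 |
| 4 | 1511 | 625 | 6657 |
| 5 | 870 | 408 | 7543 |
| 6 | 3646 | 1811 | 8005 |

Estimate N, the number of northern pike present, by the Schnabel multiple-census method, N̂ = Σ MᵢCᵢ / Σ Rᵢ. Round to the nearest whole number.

Σ MᵢCᵢ = 0·1433 + 1433·3334 + 4469·3028 + 6657·1511 + 7543·870 + 8005·3646 = 0 + 4777622 + 13532132 + 10058727 + 6562410 + 29186230 = 64117121
Σ Rᵢ = 0 + 298 + 840 + 625 + 408 + 1811 = 3982
N̂ = 64117121 / 3982 ≈ 16101.7 → 16102

N ≈ 16,102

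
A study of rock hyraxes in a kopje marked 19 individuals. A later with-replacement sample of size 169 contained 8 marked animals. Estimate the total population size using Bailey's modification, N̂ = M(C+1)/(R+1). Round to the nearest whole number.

N̂ = 19·(169+1)/(8+1) = 19·170/9 = 3230/9 ≈ 358.9 → 359

N ≈ 359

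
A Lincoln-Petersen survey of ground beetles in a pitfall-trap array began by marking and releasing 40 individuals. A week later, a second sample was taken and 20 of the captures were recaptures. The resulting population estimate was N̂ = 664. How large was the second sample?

C = 332

From N = M·C/R: C = N·R / M = 664·20 / 40 = 13280 / 40 = 332.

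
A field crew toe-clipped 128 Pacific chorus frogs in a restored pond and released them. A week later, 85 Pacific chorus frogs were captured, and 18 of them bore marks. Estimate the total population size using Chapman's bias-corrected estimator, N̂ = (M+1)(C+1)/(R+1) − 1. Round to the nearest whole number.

N ≈ 583

N̂ = (128+1)(85+1)/(18+1) − 1 = 129·86/19 − 1
= 11094/19 − 1 ≈ 583.9 − 1 ≈ 582.9 → 583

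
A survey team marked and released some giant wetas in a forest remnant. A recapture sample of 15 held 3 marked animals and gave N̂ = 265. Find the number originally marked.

M = 53

From N = M·C/R: M = N·R / C = 265·3 / 15 = 795 / 15 = 53.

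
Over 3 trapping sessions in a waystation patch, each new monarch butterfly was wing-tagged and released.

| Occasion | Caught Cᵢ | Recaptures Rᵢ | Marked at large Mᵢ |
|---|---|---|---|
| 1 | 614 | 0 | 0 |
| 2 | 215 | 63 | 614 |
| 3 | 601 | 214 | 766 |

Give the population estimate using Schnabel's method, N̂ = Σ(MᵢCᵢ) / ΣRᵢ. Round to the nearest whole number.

N ≈ 2139

Σ MᵢCᵢ = 0·614 + 614·215 + 766·601 = 0 + 132010 + 460366 = 592376
Σ Rᵢ = 0 + 63 + 214 = 277
N̂ = 592376 / 277 ≈ 2138.5 → 2139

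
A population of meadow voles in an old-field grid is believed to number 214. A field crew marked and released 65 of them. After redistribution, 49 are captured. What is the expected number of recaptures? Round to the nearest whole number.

The marked fraction of the population is 65/214, so in a sample of 49 expect C·(M/N) marked.
E[R] = 65 × 49 / 214 = 3185 / 214 ≈ 14.9 → 15

expected recaptures ≈ 15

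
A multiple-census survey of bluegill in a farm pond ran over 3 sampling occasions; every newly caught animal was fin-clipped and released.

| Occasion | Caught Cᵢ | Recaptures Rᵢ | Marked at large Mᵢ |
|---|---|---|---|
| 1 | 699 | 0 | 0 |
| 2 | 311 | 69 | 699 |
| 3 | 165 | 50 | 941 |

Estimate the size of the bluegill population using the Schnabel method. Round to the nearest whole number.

Σ MᵢCᵢ = 0·699 + 699·311 + 941·165 = 0 + 217389 + 155265 = 372654
Σ Rᵢ = 0 + 69 + 50 = 119
N̂ = 372654 / 119 ≈ 3131.5 → 3132

N ≈ 3132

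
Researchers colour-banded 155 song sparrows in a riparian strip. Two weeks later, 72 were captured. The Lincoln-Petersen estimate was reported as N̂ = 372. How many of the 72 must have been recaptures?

From N = M·C/R: R = M·C / N = 155·72 / 372 = 11160 / 372 = 30.

R = 30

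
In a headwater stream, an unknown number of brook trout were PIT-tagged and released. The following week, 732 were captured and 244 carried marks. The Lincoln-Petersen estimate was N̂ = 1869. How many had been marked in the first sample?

M = 623

From N = M·C/R: M = N·R / C = 1869·244 / 732 = 456036 / 732 = 623.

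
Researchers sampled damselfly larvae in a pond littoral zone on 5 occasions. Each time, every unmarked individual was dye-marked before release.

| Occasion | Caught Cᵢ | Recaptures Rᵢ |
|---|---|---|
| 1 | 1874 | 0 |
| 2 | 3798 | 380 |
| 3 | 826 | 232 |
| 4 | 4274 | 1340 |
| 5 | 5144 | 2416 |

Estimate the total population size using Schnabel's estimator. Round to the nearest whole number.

N ≈ 18,776

Marked at large before each occasion: Mᵢ = Σⱼ<ᵢ (Cⱼ − Rⱼ) → M1=0, M2=1874, M3=5292, M4=5886, M5=8820
Σ MᵢCᵢ = 0·1874 + 1874·3798 + 5292·826 + 5886·4274 + 8820·5144 = 0 + 7117452 + 4371192 + 25156764 + 45370080 = 82015488
Σ Rᵢ = 0 + 380 + 232 + 1340 + 2416 = 4368
N̂ = 82015488 / 4368 ≈ 18776.4 → 18776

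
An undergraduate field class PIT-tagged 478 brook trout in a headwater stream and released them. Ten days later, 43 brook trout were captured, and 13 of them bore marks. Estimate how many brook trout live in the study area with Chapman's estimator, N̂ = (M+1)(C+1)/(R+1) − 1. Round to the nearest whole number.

N̂ = (478+1)(43+1)/(13+1) − 1 = 479·44/14 − 1
= 21076/14 − 1 ≈ 1505.4 − 1 ≈ 1504.4 → 1504

N ≈ 1504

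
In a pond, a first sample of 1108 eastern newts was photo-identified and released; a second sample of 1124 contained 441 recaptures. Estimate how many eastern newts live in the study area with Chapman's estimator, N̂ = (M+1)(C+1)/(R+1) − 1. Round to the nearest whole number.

N ≈ 2822

N̂ = (1108+1)(1124+1)/(441+1) − 1 = 1109·1125/442 − 1
= 1247625/442 − 1 ≈ 2822.7 − 1 ≈ 2821.7 → 2822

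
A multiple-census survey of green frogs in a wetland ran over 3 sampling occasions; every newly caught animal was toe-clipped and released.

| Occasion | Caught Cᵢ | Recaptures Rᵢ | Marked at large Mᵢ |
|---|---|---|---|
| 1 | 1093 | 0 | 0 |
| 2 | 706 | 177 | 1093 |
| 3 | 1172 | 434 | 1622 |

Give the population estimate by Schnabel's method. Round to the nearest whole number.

Σ MᵢCᵢ = 0·1093 + 1093·706 + 1622·1172 = 0 + 771658 + 1900984 = 2672642
Σ Rᵢ = 0 + 177 + 434 = 611
N̂ = 2672642 / 611 ≈ 4374.2 → 4374

N ≈ 4374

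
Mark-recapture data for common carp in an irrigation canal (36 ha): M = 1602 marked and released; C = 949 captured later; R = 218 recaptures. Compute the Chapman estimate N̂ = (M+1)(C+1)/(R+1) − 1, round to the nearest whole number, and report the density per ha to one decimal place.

N̂ = 1603·950/219 − 1 = 1522850/219 − 1 ≈ 6952.7 → 6953
Density = N̂ / area = 6953 / 36 ≈ 193.14 → 193.1 per ha

density ≈ 193.1 common carp per ha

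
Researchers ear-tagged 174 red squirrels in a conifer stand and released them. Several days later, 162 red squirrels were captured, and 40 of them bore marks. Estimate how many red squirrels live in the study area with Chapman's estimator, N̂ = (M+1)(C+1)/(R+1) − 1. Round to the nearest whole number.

N̂ = (174+1)(162+1)/(40+1) − 1 = 175·163/41 − 1
= 28525/41 − 1 ≈ 695.7 − 1 ≈ 694.7 → 695

N ≈ 695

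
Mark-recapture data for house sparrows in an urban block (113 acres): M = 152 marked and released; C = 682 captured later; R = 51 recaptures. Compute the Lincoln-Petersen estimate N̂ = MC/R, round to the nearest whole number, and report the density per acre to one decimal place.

N̂ = 152·682/51 = 103664/51 ≈ 2032.6 → 2033
Density = N̂ / area = 2033 / 113 ≈ 17.99 → 18.0 per acre

density ≈ 18.0 house sparrows per acre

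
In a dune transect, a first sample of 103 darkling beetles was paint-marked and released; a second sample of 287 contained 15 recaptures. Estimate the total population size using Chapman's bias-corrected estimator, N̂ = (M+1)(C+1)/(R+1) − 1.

N = 1871

N̂ = (103+1)(287+1)/(15+1) − 1 = 104·288/16 − 1
= 29952/16 − 1 = 1872 − 1 = 1871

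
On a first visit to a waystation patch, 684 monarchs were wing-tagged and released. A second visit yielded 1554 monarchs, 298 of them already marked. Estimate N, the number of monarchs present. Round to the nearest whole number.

N = (684 × 1554) / 298 = 1062936 / 298 ≈ 3566.9 → 3567

N ≈ 3567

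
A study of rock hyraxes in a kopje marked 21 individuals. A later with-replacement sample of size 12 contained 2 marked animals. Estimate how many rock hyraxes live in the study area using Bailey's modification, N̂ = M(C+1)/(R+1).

N = 91

N̂ = 21·(12+1)/(2+1) = 21·13/3 = 273/3 = 91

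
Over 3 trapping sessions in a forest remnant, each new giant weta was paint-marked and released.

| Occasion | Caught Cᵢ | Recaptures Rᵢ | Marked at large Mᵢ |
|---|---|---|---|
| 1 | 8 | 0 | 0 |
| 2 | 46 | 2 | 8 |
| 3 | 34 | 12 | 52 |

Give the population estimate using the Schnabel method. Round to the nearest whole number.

Σ MᵢCᵢ = 0·8 + 8·46 + 52·34 = 0 + 368 + 1768 = 2136
Σ Rᵢ = 0 + 2 + 12 = 14
N̂ = 2136 / 14 ≈ 152.6 → 153

N ≈ 153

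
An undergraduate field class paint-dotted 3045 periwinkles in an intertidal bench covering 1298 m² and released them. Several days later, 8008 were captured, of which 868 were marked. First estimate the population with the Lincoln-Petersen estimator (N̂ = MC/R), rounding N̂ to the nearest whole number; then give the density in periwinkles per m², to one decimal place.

density ≈ 21.6 periwinkles per m²

N̂ = 3045·8008/868 = 24384360/868 ≈ 28092.6 → 28093
Density = N̂ / area = 28093 / 1298 ≈ 21.64 → 21.6 per m²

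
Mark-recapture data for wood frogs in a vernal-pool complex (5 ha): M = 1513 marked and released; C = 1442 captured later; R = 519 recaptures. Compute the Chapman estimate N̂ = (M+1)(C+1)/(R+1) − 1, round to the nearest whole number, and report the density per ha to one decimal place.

N̂ = 1514·1443/520 − 1 = 2184702/520 − 1 ≈ 4200.4 → 4200
Density = N̂ / area = 4200 / 5 = 840.0 per ha

density ≈ 840.0 wood frogs per ha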